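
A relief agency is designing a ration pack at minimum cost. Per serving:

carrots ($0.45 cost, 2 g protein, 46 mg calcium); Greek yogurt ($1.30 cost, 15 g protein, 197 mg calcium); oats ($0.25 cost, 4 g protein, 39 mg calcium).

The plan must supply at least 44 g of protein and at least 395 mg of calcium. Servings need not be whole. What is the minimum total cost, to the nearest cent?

$2.75

For a min-cost LP with two ≥-constraints, a basic feasible solution has at most two positive variables.
carrots only: max(44/2, 395/46) = 22 servings → $9.90.
Greek yogurt only: max(44/15, 395/197) = 2.933 servings → $3.81.
oats only: max(44/4, 395/39) = 11 servings → $2.75.
carrots + Greek yogurt with both targets exact would need a negative amount; discard.
carrots + oats with both targets exact would need a negative amount; discard.
Greek yogurt + oats with both targets exact would need a negative amount; discard.
The minimum over all feasible corners is $2.75.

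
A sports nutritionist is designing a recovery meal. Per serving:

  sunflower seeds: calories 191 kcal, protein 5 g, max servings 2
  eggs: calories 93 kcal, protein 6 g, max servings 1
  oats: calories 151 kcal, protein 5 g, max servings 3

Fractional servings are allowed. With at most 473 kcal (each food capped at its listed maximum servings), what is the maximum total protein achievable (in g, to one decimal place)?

18.6 g

Protein per kcal: eggs 0.06452, oats 0.03311, sunflower seeds 0.02618.
Take 1 serving of eggs: uses 93 kcal, +6.0 g protein (running total 6.0 g).
Take 2.517 servings of oats: uses 380 kcal, +12.6 g protein (running total 18.6 g).
Greedy by best ratio exhausts the calories allowance optimally: 18.6 g.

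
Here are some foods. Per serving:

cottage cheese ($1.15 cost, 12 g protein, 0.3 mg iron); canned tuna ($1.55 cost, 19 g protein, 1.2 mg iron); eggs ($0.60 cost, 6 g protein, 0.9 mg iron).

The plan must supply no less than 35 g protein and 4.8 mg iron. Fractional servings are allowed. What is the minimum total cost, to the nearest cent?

cottage cheese only: max(35/12, 4.8/0.3) = 16 servings → $18.40.
canned tuna only: max(35/19, 4.8/1.2) = 4 servings → $6.20.
eggs only: max(35/6, 4.8/0.9) = 5.833 servings → $3.50.
cottage cheese + canned tuna: intersection lies outside the first quadrant.
cottage cheese + eggs with both tight: 0.3 servings and 5.233 servings → $3.48.
canned tuna + eggs with both tight: 0.2727 servings and 4.97 servings → $3.40.
Cheapest feasible corner: $3.40.

$3.40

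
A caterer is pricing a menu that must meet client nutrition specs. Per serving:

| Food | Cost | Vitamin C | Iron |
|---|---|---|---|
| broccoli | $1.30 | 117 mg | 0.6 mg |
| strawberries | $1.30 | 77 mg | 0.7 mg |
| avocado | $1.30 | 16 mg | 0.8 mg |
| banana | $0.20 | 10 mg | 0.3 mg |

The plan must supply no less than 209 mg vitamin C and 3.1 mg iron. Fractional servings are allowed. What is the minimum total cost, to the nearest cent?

With two linear requirements the optimum uses one or two foods; enumerate the corners.
broccoli only: max(209/117, 3.1/0.6) = 5.167 servings → $6.72.
strawberries only: max(209/77, 3.1/0.7) = 4.429 servings → $5.76.
avocado only: max(209/16, 3.1/0.8) = 13.06 servings → $16.98.
banana only: max(209/10, 3.1/0.3) = 20.9 servings → $4.18.
broccoli + strawberries with both targets exact would need a negative amount; discard.
broccoli + avocado with both tight: 1.4 servings and 2.825 servings → $5.49.
broccoli + banana with both tight: 1.089 servings and 8.155 servings → $3.05.
strawberries + avocado with both tight: 2.333 servings and 1.833 servings → $5.42.
strawberries + banana with both tight: 1.969 servings and 5.739 servings → $3.71.
avocado + banana: the both-tight solution has a negative serving — not a feasible corner.
So the least-cost plan costs $3.05.

$3.05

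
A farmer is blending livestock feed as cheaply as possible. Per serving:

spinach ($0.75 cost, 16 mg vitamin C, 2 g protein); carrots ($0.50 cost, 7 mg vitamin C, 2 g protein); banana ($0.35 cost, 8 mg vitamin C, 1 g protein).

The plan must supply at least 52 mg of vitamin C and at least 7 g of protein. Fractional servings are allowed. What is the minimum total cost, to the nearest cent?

Compare the cost at each extreme point of the feasible region.
spinach only: max(52/16, 7/2) = 3.5 servings → $2.62.
carrots only: max(52/7, 7/2) = 7.429 servings → $3.71.
banana only: max(52/8, 7/1) = 7 servings → $2.45.
spinach + carrots with both tight: 3.056 servings and 0.4444 servings → $2.51.
spinach + banana (both tight): parallel constraints — no distinct corner.
carrots + banana with both tight: 0.4444 servings and 6.111 servings → $2.36.
The minimum over all feasible corners is $2.36.

$2.36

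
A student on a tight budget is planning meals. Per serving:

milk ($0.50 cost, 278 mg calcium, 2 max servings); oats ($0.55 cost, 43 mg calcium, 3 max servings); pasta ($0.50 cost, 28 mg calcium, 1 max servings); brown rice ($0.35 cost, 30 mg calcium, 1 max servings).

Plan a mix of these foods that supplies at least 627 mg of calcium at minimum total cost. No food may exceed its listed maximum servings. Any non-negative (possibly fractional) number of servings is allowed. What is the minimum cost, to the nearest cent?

$1.87

Cost per mg of calcium: milk $0.0018, brown rice $0.0117, oats $0.0128, pasta $0.0179.
Take 2 servings of milk: +556.0 mg calcium for $1.00 (total $1.00, still need 71.0 mg).
Take 1 serving of brown rice: +30.0 mg calcium for $0.35 (total $1.35, still need 41.0 mg).
Take 0.9535 servings of oats: +41.0 mg calcium for $0.52 (total $1.87, still need 0.0 mg).
Filling from the cheapest source first is optimal under one linear minimum: $1.87.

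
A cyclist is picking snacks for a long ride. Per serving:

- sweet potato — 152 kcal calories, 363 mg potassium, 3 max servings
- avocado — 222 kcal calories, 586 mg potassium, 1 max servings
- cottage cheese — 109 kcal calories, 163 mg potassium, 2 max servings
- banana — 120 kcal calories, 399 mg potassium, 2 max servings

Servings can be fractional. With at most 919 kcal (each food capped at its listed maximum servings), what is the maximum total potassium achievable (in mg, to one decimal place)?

Potassium per kcal: banana 3.325, avocado 2.64, sweet potato 2.388, cottage cheese 1.495.
Take 2 servings of banana: uses 240 kcal, +798.0 mg potassium (running total 798.0 mg).
Take 1 serving of avocado: uses 222 kcal, +586.0 mg potassium (running total 1384.0 mg).
Take 3 servings of sweet potato: uses 456 kcal, +1089.0 mg potassium (running total 2473.0 mg).
Take 0.009174 servings of cottage cheese: uses 1 kcal, +1.5 mg potassium (running total 2474.5 mg).
Filling greedily by potassium-per-kcal is optimal for one linear limit, giving 2474.5 mg.

2474.5 mg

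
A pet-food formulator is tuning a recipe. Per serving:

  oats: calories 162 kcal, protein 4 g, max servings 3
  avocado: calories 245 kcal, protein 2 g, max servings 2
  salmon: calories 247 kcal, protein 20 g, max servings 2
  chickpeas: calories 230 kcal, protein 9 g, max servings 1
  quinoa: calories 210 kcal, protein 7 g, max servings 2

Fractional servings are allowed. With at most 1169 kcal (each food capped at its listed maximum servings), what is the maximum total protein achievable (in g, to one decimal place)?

Protein per kcal: salmon 0.08097, chickpeas 0.03913, quinoa 0.03333, oats 0.02469, avocado 0.008163.
Take 2 servings of salmon: uses 494 kcal, +40.0 g protein (running total 40.0 g).
Take 1 serving of chickpeas: uses 230 kcal, +9.0 g protein (running total 49.0 g).
Take 2 servings of quinoa: uses 420 kcal, +14.0 g protein (running total 63.0 g).
Take 0.1543 servings of oats: uses 25 kcal, +0.6 g protein (running total 63.6 g).
Filling greedily by protein-per-kcal is optimal for one linear limit, giving 63.6 g.

63.6 g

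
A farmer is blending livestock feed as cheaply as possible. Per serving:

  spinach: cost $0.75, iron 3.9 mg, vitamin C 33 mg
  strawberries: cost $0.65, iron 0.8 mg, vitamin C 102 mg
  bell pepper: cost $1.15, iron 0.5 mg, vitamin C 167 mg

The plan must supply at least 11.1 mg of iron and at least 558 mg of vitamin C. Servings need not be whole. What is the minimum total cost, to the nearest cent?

With two linear requirements the optimum uses one or two foods; enumerate the corners.
spinach only: max(11.1/3.9, 558/33) = 16.91 servings → $12.68.
strawberries only: max(11.1/0.8, 558/102) = 13.88 servings → $9.02.
bell pepper only: max(11.1/0.5, 558/167) = 22.2 servings → $25.53.
spinach + strawberries with both tight: 1.847 servings and 4.873 servings → $4.55.
spinach + bell pepper with both tight: 2.481 servings and 2.851 servings → $5.14.
strawberries + bell pepper: intersection lies outside the first quadrant.
The minimum over all feasible corners is $4.55.

$4.55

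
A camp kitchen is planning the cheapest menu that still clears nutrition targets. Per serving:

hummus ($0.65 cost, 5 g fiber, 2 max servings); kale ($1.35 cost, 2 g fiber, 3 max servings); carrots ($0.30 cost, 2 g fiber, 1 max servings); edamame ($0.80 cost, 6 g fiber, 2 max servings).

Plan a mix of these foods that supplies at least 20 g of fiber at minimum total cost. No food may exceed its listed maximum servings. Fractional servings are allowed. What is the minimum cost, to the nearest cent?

Cost per g of fiber: hummus $0.1300, edamame $0.1333, carrots $0.1500, kale $0.6750.
Take 2 servings of hummus: +10.0 g fiber for $1.30 (total $1.30, still need 10.0 g).
Take 1.667 servings of edamame: +10.0 g fiber for $1.33 (total $2.63, still need 0.0 g).
Greedy by cheapest-per-g is optimal for a single linear constraint, so the minimum cost is $2.63.

$2.63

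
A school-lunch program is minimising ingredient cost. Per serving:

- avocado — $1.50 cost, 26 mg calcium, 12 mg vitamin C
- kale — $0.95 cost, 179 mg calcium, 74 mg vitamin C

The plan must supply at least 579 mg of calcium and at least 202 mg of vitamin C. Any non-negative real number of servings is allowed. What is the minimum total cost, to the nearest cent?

$3.07

An LP optimum is at a vertex; with two nutrient constraints at most two foods are used. Check each candidate.
avocado only: max(579/26, 202/12) = 22.27 servings → $33.40.
kale only: max(579/179, 202/74) = 3.235 servings → $3.07.
avocado + kale with both targets exact would need a negative amount; discard.
The minimum over all feasible corners is $3.07.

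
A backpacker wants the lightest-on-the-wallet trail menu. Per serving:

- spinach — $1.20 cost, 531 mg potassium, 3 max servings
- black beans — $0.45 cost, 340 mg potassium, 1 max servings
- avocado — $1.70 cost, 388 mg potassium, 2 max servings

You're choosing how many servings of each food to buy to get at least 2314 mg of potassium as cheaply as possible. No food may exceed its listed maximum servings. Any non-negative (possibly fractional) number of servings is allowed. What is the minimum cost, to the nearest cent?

Cost per mg of potassium: black beans $0.0013, spinach $0.0023, avocado $0.0044.
Take 1 serving of black beans: +340.0 mg potassium for $0.45 (total $0.45, still need 1974.0 mg).
Take 3 servings of spinach: +1593.0 mg potassium for $3.60 (total $4.05, still need 381.0 mg).
Take 0.982 servings of avocado: +381.0 mg potassium for $1.67 (total $5.72, still need 0.0 mg).
Greedy by cheapest-per-mg is optimal for a single linear constraint, so the minimum cost is $5.72.

$5.72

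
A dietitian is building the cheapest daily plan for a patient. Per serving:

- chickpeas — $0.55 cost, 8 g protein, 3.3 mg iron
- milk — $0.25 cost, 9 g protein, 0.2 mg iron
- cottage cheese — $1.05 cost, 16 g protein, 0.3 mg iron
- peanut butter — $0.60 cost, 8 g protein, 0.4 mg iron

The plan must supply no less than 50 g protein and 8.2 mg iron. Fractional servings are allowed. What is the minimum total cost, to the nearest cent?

$2.13

With two linear requirements the optimum uses one or two foods; enumerate the corners.
chickpeas only: max(50/8, 8.2/3.3) = 6.25 servings → $3.44.
milk only: max(50/9, 8.2/0.2) = 41 servings → $10.25.
cottage cheese only: max(50/16, 8.2/0.3) = 27.33 servings → $28.70.
peanut butter only: max(50/8, 8.2/0.4) = 20.5 servings → $12.30.
chickpeas + milk with both tight: 2.27 servings and 3.537 servings → $2.13.
chickpeas + cottage cheese with both tight: 2.306 servings and 1.972 servings → $3.34.
chickpeas + peanut butter with both tight: 1.966 servings and 4.284 servings → $3.65.
milk + cottage cheese with both targets exact would need a negative amount; discard.
milk + peanut butter with both targets exact would need a negative amount; discard.
cottage cheese + peanut butter: intersection lies outside the first quadrant.
Cheapest feasible corner: $2.13.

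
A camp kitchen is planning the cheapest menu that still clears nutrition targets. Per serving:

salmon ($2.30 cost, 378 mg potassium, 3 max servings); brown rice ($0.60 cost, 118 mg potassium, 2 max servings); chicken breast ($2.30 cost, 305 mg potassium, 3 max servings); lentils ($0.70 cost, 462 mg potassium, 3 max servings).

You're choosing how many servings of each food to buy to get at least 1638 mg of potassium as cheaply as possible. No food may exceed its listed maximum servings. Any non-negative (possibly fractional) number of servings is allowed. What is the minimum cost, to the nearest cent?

Cost per mg of potassium: lentils $0.0015, brown rice $0.0051, salmon $0.0061, chicken breast $0.0075.
Take 3 servings of lentils: +1386.0 mg potassium for $2.10 (total $2.10, still need 252.0 mg).
Take 2 servings of brown rice: +236.0 mg potassium for $1.20 (total $3.30, still need 16.0 mg).
Take 0.04233 servings of salmon: +16.0 mg potassium for $0.10 (total $3.40, still need 0.0 mg).
Filling from the cheapest source first is optimal under one linear minimum: $3.40.

$3.40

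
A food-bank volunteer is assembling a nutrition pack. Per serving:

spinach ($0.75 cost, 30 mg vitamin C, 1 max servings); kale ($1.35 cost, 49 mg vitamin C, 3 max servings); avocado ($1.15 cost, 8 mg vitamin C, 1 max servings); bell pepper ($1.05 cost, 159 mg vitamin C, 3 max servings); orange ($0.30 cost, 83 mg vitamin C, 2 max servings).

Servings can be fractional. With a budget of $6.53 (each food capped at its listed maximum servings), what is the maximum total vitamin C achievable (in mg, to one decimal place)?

746.7 mg

Vitamin C per dollar: orange 276.7, bell pepper 151.4, spinach 40, kale 36.3, avocado 6.957.
Take 2 servings of orange: spends $0.60, +166.0 mg vitamin C (running total 166.0 mg).
Take 3 servings of bell pepper: spends $3.15, +477.0 mg vitamin C (running total 643.0 mg).
Take 1 serving of spinach: spends $0.75, +30.0 mg vitamin C (running total 673.0 mg).
Take 1.504 servings of kale: spends $2.03, +73.7 mg vitamin C (running total 746.7 mg).
Greedy by best ratio exhausts the cost allowance optimally: 746.7 mg.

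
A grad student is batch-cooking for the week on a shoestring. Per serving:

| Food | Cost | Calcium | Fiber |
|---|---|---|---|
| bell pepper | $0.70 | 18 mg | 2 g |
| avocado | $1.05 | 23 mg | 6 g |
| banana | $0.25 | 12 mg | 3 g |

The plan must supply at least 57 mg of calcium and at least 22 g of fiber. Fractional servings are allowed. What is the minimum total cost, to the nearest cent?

$1.83

With two linear requirements the optimum uses one or two foods; enumerate the corners.
bell pepper only: max(57/18, 22/2) = 11 servings → $7.70.
avocado only: max(57/23, 22/6) = 3.667 servings → $3.85.
banana only: max(57/12, 22/3) = 7.333 servings → $1.83.
bell pepper + avocado with both targets exact would need a negative amount; discard.
bell pepper + banana with both targets exact would need a negative amount; discard.
avocado + banana: intersection lies outside the first quadrant.
The minimum over all feasible corners is $1.83.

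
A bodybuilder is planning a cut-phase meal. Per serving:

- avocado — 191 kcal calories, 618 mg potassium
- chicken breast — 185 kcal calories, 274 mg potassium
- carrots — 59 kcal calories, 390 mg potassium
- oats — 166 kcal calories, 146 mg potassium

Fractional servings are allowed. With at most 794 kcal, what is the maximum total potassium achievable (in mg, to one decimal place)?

Potassium per kcal: carrots 6.61, avocado 3.236, chicken breast 1.481, oats 0.8795.
With no serving limits, spend the whole calories allowance on carrots: 794 kcal / 59 kcal × 390 mg = 5248.5 mg.

5248.5 mg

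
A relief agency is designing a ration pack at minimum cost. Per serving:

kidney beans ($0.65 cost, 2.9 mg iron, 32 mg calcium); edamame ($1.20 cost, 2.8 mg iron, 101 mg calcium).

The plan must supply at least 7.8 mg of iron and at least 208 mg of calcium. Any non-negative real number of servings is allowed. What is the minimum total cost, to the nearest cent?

This is a tiny linear program; its minimum lies at a vertex of the feasible set. List the vertices and price them.
kidney beans only: max(7.8/2.9, 208/32) = 6.5 servings → $4.22.
edamame only: max(7.8/2.8, 208/101) = 2.786 servings → $3.34.
kidney beans + edamame with both tight: 1.01 servings and 1.739 servings → $2.74.
So the least-cost plan costs $2.74.

$2.74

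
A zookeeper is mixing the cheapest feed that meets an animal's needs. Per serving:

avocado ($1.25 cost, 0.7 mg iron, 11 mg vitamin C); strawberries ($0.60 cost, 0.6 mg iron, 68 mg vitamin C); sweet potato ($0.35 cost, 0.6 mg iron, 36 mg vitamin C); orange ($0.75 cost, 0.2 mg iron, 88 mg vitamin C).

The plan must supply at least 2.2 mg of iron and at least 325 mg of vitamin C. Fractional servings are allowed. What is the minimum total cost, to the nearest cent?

$2.84

An LP optimum is at a vertex; with two nutrient constraints at most two foods are used. Check each candidate.
avocado only: max(2.2/0.7, 325/11) = 29.55 servings → $36.93.
strawberries only: max(2.2/0.6, 325/68) = 4.779 servings → $2.87.
sweet potato only: max(2.2/0.6, 325/36) = 9.028 servings → $3.16.
orange only: max(2.2/0.2, 325/88) = 11 servings → $8.25.
avocado + strawberries with both targets exact would need a negative amount; discard.
avocado + sweet potato with both targets exact would need a negative amount; discard.
avocado + orange with both tight: 2.165 servings and 3.423 servings → $5.27.
strawberries + sweet potato: intersection lies outside the first quadrant.
strawberries + orange with both tight: 3.281 servings and 1.158 servings → $2.84.
sweet potato + orange with both tight: 2.82 servings and 2.539 servings → $2.89.
The minimum over all feasible corners is $2.84.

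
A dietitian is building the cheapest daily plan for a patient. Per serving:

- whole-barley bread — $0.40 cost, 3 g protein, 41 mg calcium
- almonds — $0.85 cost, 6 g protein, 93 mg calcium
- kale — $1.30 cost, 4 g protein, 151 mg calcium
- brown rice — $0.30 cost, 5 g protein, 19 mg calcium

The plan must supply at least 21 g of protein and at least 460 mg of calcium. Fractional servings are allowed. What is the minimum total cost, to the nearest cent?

With two linear requirements the optimum uses one or two foods; enumerate the corners.
whole-barley bread only: max(21/3, 460/41) = 11.22 servings → $4.49.
almonds only: max(21/6, 460/93) = 4.946 servings → $4.20.
kale only: max(21/4, 460/151) = 5.25 servings → $6.83.
brown rice only: max(21/5, 460/19) = 24.21 servings → $7.26.
whole-barley bread + almonds with both targets exact would need a negative amount; discard.
whole-barley bread + kale with both tight: 4.606 servings and 1.796 servings → $4.18.
whole-barley bread + brown rice with both targets exact would need a negative amount; discard.
almonds + kale with both tight: 2.493 servings and 1.511 servings → $4.08.
almonds + brown rice with both targets exact would need a negative amount; discard.
kale + brown rice with both tight: 2.8 servings and 1.96 servings → $4.23.
The minimum over all feasible corners is $4.08.

$4.08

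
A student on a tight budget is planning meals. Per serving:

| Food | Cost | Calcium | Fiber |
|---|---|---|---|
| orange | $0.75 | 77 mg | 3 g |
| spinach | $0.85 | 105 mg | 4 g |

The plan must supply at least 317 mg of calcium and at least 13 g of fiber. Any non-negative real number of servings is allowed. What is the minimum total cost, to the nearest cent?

For a min-cost LP with two ≥-constraints, a basic feasible solution has at most two positive variables.
orange only: max(317/77, 13/3) = 4.333 servings → $3.25.
spinach only: max(317/105, 13/4) = 3.25 servings → $2.76.
orange + spinach with both targets exact would need a negative amount; discard.
So the least-cost plan costs $2.76.

$2.76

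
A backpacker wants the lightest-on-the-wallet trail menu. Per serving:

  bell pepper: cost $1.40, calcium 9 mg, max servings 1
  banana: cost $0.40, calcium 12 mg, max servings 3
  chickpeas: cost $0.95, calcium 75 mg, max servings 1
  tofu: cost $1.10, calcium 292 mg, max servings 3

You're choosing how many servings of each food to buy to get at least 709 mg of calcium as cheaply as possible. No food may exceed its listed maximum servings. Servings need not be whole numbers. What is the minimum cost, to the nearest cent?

Cost per mg of calcium: tofu $0.0038, chickpeas $0.0127, banana $0.0333, bell pepper $0.1556.
Take 2.428 servings of tofu: +709.0 mg calcium for $2.67 (total $2.67, still need 0.0 mg).
Greedy by cheapest-per-mg is optimal for a single linear constraint, so the minimum cost is $2.67.

$2.67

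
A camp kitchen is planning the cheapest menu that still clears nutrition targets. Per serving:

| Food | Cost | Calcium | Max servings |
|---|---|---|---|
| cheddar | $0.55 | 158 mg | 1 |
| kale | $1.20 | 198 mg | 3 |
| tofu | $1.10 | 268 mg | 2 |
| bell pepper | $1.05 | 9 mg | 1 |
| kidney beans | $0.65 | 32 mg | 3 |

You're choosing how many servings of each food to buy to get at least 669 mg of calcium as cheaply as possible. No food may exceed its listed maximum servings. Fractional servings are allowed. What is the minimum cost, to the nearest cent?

Cost per mg of calcium: cheddar $0.0035, tofu $0.0041, kale $0.0061, kidney beans $0.0203, bell pepper $0.1167.
Take 1 serving of cheddar: +158.0 mg calcium for $0.55 (total $0.55, still need 511.0 mg).
Take 1.907 servings of tofu: +511.0 mg calcium for $2.10 (total $2.65, still need 0.0 mg).
Greedy by cheapest-per-mg is optimal for a single linear constraint, so the minimum cost is $2.65.

$2.65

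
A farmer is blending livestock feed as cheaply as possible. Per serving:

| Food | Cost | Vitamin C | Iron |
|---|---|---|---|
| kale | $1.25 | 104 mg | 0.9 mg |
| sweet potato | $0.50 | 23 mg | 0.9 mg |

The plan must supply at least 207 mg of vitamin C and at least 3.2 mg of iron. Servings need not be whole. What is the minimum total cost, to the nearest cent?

$2.94

A basic optimal solution has at most two foods positive. Try each food alone and each pair with both targets met exactly.
kale only: max(207/104, 3.2/0.9) = 3.556 servings → $4.44.
sweet potato only: max(207/23, 3.2/0.9) = 9 servings → $4.50.
kale + sweet potato with both tight: 1.546 servings and 2.01 servings → $2.94.
The minimum over all feasible corners is $2.94.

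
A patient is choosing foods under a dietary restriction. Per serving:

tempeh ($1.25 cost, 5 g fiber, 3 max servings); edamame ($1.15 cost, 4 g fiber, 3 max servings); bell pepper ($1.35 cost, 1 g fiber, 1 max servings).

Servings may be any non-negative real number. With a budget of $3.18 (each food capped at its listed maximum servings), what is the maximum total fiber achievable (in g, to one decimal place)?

12.7 g

Fiber per dollar: tempeh 4, edamame 3.478, bell pepper 0.7407.
Take 2.544 servings of tempeh: spends $3.18, +12.7 g fiber (running total 12.7 g).
Filling greedily by fiber-per-dollar is optimal for one linear limit, giving 12.7 g.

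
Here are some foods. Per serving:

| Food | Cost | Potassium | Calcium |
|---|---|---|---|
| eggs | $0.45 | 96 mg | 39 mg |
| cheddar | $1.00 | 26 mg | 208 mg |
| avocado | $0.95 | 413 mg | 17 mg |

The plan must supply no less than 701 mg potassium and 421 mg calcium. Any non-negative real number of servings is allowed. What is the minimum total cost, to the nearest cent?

$3.39

eggs only: max(701/96, 421/39) = 10.79 servings → $4.86.
cheddar only: max(701/26, 421/208) = 26.96 servings → $26.96.
avocado only: max(701/413, 421/17) = 24.76 servings → $23.53.
eggs + cheddar with both tight: 7.115 servings and 0.6899 servings → $3.89.
eggs + avocado: the both-tight solution has a negative serving — not a feasible corner.
cheddar + avocado with both tight: 1.895 servings and 1.578 servings → $3.39.
The minimum over all feasible corners is $3.39.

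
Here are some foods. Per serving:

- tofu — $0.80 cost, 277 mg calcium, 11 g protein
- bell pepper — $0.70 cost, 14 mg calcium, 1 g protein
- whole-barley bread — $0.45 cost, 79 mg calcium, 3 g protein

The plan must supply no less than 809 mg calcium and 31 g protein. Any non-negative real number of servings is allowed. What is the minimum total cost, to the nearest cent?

Minimising a linear cost over {calcium ≥ 809, protein ≥ 31, servings ≥ 0} — the optimum is at a vertex, using one or two foods.
tofu only: max(809/277, 31/11) = 2.921 servings → $2.34.
bell pepper only: max(809/14, 31/1) = 57.79 servings → $40.45.
whole-barley bread only: max(809/79, 31/3) = 10.33 servings → $4.65.
tofu + bell pepper: the both-tight solution has a negative serving — not a feasible corner.
tofu + whole-barley bread with both tight: 0.5789 servings and 8.211 servings → $4.16.
bell pepper + whole-barley bread with both tight: 0.5946 servings and 10.14 servings → $4.98.
The minimum over all feasible corners is $2.34.

$2.34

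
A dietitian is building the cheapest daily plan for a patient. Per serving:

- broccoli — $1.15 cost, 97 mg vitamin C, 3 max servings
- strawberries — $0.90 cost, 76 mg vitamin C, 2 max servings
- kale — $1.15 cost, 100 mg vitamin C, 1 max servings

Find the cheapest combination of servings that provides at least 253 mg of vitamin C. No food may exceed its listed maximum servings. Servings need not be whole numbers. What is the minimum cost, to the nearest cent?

Cost per mg of vitamin C: kale $0.0115, strawberries $0.0118, broccoli $0.0119.
Take 1 serving of kale: +100.0 mg vitamin C for $1.15 (total $1.15, still need 153.0 mg).
Take 2 servings of strawberries: +152.0 mg vitamin C for $1.80 (total $2.95, still need 1.0 mg).
Take 0.01031 servings of broccoli: +1.0 mg vitamin C for $0.01 (total $2.96, still need 0.0 mg).
Greedy by cheapest-per-mg is optimal for a single linear constraint, so the minimum cost is $2.96.

$2.96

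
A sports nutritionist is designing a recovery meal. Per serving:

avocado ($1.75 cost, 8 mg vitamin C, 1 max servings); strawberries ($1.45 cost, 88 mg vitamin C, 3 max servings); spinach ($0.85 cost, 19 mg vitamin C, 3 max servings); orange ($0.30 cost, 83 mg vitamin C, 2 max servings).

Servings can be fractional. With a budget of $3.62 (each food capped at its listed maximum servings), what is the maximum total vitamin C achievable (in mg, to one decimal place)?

Vitamin C per dollar: orange 276.7, strawberries 60.69, spinach 22.35, avocado 4.571.
Take 2 servings of orange: spends $0.60, +166.0 mg vitamin C (running total 166.0 mg).
Take 2.083 servings of strawberries: spends $3.02, +183.3 mg vitamin C (running total 349.3 mg).
Greedy by best ratio exhausts the cost allowance optimally: 349.3 mg.

349.3 mg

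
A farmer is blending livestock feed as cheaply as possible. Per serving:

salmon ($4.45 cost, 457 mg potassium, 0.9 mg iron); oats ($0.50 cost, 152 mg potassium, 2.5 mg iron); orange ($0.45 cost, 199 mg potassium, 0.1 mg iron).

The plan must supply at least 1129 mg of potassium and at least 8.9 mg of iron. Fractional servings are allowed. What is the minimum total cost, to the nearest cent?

salmon only: max(1129/457, 8.9/0.9) = 9.889 servings → $44.01.
oats only: max(1129/152, 8.9/2.5) = 7.428 servings → $3.71.
orange only: max(1129/199, 8.9/0.1) = 89 servings → $40.05.
salmon + oats with both tight: 1.461 servings and 3.034 servings → $8.02.
salmon + orange: the both-tight solution has a negative serving — not a feasible corner.
oats + orange with both tight: 3.438 servings and 3.047 servings → $3.09.
So the least-cost plan costs $3.09.

$3.09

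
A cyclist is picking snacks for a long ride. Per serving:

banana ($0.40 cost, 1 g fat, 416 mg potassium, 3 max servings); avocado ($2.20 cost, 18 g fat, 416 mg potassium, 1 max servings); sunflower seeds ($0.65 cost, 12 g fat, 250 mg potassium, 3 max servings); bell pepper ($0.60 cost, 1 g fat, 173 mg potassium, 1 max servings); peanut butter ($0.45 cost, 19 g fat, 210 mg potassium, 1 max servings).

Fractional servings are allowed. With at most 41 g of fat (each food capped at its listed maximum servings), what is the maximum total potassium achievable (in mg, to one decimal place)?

Potassium per g fat: banana 416, bell pepper 173, avocado 23.11, sunflower seeds 20.83, peanut butter 11.05.
Take 3 servings of banana: uses 3 g fat, +1248.0 mg potassium (running total 1248.0 mg).
Take 1 serving of bell pepper: uses 1 g fat, +173.0 mg potassium (running total 1421.0 mg).
Take 1 serving of avocado: uses 18 g fat, +416.0 mg potassium (running total 1837.0 mg).
Take 1.583 servings of sunflower seeds: uses 19 g fat, +395.8 mg potassium (running total 2232.8 mg).
Filling greedily by potassium-per-g fat is optimal for one linear limit, giving 2232.8 mg.

2232.8 mg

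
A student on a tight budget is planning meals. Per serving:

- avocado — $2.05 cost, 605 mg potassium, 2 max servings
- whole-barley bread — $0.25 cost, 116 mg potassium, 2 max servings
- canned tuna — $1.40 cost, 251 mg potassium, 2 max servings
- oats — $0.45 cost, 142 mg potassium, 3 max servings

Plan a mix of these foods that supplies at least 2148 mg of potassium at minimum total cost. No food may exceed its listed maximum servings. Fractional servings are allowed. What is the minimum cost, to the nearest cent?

$7.51

Cost per mg of potassium: whole-barley bread $0.0022, oats $0.0032, avocado $0.0034, canned tuna $0.0056.
Take 2 servings of whole-barley bread: +232.0 mg potassium for $0.50 (total $0.50, still need 1916.0 mg).
Take 3 servings of oats: +426.0 mg potassium for $1.35 (total $1.85, still need 1490.0 mg).
Take 2 servings of avocado: +1210.0 mg potassium for $4.10 (total $5.95, still need 280.0 mg).
Take 1.116 servings of canned tuna: +280.0 mg potassium for $1.56 (total $7.51, still need 0.0 mg).
Filling from the cheapest source first is optimal under one linear minimum: $7.51.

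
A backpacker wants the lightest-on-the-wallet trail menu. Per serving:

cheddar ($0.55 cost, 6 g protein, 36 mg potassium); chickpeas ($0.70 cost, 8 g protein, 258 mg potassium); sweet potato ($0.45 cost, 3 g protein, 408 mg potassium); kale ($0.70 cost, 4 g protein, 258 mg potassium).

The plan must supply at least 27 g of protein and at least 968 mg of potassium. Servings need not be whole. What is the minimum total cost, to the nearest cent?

$2.42

Two binding constraints pin down two serving amounts, so the optimal mix uses at most two foods. The candidates are each food alone (scaled to the tighter of protein/potassium) and each pair with both constraints tight.
cheddar only: max(27/6, 968/36) = 26.89 servings → $14.79.
chickpeas only: max(27/8, 968/258) = 3.752 servings → $2.63.
sweet potato only: max(27/3, 968/408) = 9 servings → $4.05.
kale only: max(27/4, 968/258) = 6.75 servings → $4.72.
cheddar + chickpeas: the both-tight solution has a negative serving — not a feasible corner.
cheddar + sweet potato with both tight: 3.467 servings and 2.067 servings → $2.84.
cheddar + kale with both tight: 2.204 servings and 3.444 servings → $3.62.
chickpeas + sweet potato with both tight: 3.258 servings and 0.3124 servings → $2.42.
chickpeas + kale with both tight: 2.998 servings and 0.7539 servings → $2.63.
sweet potato + kale with both targets exact would need a negative amount; discard.
Cheapest feasible corner: $2.42.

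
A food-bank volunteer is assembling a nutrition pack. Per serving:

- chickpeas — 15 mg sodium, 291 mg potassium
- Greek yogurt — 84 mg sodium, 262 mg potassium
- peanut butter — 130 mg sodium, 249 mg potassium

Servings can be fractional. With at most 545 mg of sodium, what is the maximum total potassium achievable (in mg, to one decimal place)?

Potassium per mg sodium: chickpeas 19.4, Greek yogurt 3.119, peanut butter 1.915.
With no serving limits, spend the whole sodium allowance on chickpeas: 545 mg / 15 mg × 291 mg = 10573.0 mg.

10573.0 mg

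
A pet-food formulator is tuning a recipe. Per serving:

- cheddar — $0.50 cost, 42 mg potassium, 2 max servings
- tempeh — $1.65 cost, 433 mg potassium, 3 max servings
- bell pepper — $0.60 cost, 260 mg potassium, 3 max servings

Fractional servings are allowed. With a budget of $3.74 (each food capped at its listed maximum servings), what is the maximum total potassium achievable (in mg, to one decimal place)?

Potassium per dollar: bell pepper 433.3, tempeh 262.4, cheddar 84.
Take 3 servings of bell pepper: spends $1.80, +780.0 mg potassium (running total 780.0 mg).
Take 1.176 servings of tempeh: spends $1.94, +509.1 mg potassium (running total 1289.1 mg).
Filling greedily by potassium-per-dollar is optimal for one linear limit, giving 1289.1 mg.

1289.1 mg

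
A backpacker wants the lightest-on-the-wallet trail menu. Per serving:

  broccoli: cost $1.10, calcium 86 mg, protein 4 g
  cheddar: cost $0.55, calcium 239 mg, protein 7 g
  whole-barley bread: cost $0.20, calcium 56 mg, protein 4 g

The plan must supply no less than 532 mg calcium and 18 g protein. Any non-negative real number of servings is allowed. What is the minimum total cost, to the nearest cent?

$1.30

Two binding constraints pin down two serving amounts, so the optimal mix uses at most two foods. The candidates are each food alone (scaled to the tighter of calcium/protein) and each pair with both constraints tight.
broccoli only: max(532/86, 18/4) = 6.186 servings → $6.80.
cheddar only: max(532/239, 18/7) = 2.571 servings → $1.41.
whole-barley bread only: max(532/56, 18/4) = 9.5 servings → $1.90.
broccoli + cheddar with both tight: 1.633 servings and 1.638 servings → $2.70.
broccoli + whole-barley bread: the both-tight solution has a negative serving — not a feasible corner.
cheddar + whole-barley bread with both tight: 1.986 servings and 1.025 servings → $1.30.
So the least-cost plan costs $1.30.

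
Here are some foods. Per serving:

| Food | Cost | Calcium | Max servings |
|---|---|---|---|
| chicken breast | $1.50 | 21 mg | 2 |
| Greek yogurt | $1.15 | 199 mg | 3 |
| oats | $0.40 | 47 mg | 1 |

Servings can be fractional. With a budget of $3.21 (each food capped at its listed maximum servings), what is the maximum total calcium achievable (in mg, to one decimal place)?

555.5 mg

Calcium per dollar: Greek yogurt 173, oats 117.5, chicken breast 14.
Take 2.791 servings of Greek yogurt: spends $3.21, +555.5 mg calcium (running total 555.5 mg).
Filling greedily by calcium-per-dollar is optimal for one linear limit, giving 555.5 mg.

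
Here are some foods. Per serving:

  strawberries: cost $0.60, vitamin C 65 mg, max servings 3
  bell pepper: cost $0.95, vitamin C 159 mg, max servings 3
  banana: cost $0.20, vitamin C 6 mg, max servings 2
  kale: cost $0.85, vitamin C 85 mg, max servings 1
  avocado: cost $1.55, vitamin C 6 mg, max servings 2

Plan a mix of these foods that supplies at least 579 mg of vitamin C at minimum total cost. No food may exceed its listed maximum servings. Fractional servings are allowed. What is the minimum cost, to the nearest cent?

Cost per mg of vitamin C: bell pepper $0.0060, strawberries $0.0092, kale $0.0100, banana $0.0333, avocado $0.2583.
Take 3 servings of bell pepper: +477.0 mg vitamin C for $2.85 (total $2.85, still need 102.0 mg).
Take 1.569 servings of strawberries: +102.0 mg vitamin C for $0.94 (total $3.79, still need 0.0 mg).
Filling from the cheapest source first is optimal under one linear minimum: $3.79.

$3.79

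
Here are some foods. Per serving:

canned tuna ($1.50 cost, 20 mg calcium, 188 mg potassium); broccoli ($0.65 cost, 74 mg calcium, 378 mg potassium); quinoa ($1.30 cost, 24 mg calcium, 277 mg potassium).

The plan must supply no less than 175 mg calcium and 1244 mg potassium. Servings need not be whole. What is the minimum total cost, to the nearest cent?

$2.14

An LP optimum is at a vertex; with two nutrient constraints at most two foods are used. Check each candidate.
canned tuna only: max(175/20, 1244/188) = 8.75 servings → $13.12.
broccoli only: max(175/74, 1244/378) = 3.291 servings → $2.14.
quinoa only: max(175/24, 1244/277) = 7.292 servings → $9.48.
canned tuna + broccoli with both tight: 4.078 servings and 1.263 servings → $6.94.
canned tuna + quinoa with both targets exact would need a negative amount; discard.
broccoli + quinoa with both tight: 1.63 servings and 2.267 servings → $4.01.
So the least-cost plan costs $2.14.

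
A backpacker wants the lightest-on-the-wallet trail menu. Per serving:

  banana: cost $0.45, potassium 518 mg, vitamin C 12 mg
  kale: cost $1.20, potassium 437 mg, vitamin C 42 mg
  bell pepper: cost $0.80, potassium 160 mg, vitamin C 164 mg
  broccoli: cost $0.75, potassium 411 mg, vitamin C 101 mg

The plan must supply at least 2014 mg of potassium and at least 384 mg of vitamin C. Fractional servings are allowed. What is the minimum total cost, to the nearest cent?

$3.14

banana only: max(2014/518, 384/12) = 32 servings → $14.40.
kale only: max(2014/437, 384/42) = 9.143 servings → $10.97.
bell pepper only: max(2014/160, 384/164) = 12.59 servings → $10.07.
broccoli only: max(2014/411, 384/101) = 4.9 servings → $3.68.
banana + kale: the both-tight solution has a negative serving — not a feasible corner.
banana + bell pepper with both tight: 3.238 servings and 2.105 servings → $3.14.
banana + broccoli with both tight: 0.9621 servings and 3.688 servings → $3.20.
kale + bell pepper with both tight: 4.14 servings and 1.281 servings → $5.99.
kale + broccoli with both tight: 1.696 servings and 3.097 servings → $4.36.
bell pepper + broccoli: the both-tight solution has a negative serving — not a feasible corner.
The minimum over all feasible corners is $3.14.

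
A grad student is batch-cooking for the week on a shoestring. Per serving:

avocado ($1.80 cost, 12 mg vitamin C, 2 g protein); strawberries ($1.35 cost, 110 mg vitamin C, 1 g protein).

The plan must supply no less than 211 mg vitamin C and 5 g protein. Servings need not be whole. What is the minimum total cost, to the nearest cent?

$5.28

Check every corner: each single food scaled to meet both minima, and each pair solved so both constraints bind.
avocado only: max(211/12, 5/2) = 17.58 servings → $31.65.
strawberries only: max(211/110, 5/1) = 5 servings → $6.75.
avocado + strawberries with both tight: 1.63 servings and 1.74 servings → $5.28.
The minimum over all feasible corners is $5.28.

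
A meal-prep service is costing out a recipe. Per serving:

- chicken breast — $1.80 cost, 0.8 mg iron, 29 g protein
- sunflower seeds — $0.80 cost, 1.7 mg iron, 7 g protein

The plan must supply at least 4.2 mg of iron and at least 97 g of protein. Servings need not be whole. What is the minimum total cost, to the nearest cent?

$6.39

chicken breast only: max(4.2/0.8, 97/29) = 5.25 servings → $9.45.
sunflower seeds only: max(4.2/1.7, 97/7) = 13.86 servings → $11.09.
chicken breast + sunflower seeds with both tight: 3.101 servings and 1.011 servings → $6.39.
The minimum over all feasible corners is $6.39.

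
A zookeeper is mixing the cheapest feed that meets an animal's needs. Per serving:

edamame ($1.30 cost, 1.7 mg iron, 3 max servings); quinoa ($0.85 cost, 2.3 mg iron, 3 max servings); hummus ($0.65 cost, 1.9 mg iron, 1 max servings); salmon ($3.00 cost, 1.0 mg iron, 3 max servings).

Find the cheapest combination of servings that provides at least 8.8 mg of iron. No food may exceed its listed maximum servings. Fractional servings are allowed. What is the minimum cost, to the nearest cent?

$3.20

Cost per mg of iron: hummus $0.3421, quinoa $0.3696, edamame $0.7647, salmon $3.0000.
Take 1 serving of hummus: +1.9 mg iron for $0.65 (total $0.65, still need 6.9 mg).
Take 3 servings of quinoa: +6.9 mg iron for $2.55 (total $3.20, still need 0.0 mg).
Greedy by cheapest-per-mg is optimal for a single linear constraint, so the minimum cost is $3.20.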